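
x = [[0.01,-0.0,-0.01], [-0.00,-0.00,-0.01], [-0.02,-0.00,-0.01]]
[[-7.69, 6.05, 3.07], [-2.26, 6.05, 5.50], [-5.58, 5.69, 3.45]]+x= [[-7.68,6.05,3.06], [-2.26,6.05,5.49], [-5.60,5.69,3.44]]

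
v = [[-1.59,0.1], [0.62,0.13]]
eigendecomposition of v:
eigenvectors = [[-0.94, -0.06], [0.33, -1.00]]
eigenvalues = [-1.63, 0.17]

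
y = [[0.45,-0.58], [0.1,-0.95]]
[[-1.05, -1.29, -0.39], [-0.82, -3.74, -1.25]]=y @ [[-1.40,2.54,0.97],[0.72,4.2,1.42]]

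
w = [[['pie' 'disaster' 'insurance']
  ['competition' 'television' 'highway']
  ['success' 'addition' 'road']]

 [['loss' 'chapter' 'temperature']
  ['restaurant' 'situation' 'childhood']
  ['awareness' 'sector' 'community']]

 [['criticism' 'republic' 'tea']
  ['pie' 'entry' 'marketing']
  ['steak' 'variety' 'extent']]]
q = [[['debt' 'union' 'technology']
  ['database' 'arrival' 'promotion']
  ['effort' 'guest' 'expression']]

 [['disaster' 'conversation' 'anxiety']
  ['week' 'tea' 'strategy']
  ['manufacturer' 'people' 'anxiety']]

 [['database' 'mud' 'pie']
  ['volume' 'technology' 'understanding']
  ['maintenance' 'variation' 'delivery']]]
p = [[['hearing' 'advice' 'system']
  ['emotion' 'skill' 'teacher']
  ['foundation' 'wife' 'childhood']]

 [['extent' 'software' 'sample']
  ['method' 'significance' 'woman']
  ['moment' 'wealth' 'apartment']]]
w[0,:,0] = ['pie', 'competition', 'success']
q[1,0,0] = 'disaster'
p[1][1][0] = 'method'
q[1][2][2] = 'anxiety'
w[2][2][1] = 'variety'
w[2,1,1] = 'entry'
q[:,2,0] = ['effort', 'manufacturer', 'maintenance']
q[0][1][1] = 'arrival'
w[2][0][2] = 'tea'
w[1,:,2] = ['temperature', 'childhood', 'community']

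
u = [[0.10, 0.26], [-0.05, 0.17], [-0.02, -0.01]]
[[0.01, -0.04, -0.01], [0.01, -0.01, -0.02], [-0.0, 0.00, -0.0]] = u @ [[-0.00, -0.15, 0.14],[0.04, -0.11, -0.10]]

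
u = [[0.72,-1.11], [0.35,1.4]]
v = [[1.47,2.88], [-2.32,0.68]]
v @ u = [[2.07, 2.4],[-1.43, 3.53]]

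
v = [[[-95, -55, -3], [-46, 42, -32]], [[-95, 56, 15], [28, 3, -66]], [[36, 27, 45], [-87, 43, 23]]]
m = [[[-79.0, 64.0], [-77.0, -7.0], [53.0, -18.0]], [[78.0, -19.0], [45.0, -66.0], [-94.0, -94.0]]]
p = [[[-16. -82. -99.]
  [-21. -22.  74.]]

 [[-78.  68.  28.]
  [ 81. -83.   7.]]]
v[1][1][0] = 28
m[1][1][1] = -66.0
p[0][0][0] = -16.0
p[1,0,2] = 28.0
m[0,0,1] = 64.0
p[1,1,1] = -83.0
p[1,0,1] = 68.0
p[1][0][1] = 68.0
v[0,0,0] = -95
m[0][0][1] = 64.0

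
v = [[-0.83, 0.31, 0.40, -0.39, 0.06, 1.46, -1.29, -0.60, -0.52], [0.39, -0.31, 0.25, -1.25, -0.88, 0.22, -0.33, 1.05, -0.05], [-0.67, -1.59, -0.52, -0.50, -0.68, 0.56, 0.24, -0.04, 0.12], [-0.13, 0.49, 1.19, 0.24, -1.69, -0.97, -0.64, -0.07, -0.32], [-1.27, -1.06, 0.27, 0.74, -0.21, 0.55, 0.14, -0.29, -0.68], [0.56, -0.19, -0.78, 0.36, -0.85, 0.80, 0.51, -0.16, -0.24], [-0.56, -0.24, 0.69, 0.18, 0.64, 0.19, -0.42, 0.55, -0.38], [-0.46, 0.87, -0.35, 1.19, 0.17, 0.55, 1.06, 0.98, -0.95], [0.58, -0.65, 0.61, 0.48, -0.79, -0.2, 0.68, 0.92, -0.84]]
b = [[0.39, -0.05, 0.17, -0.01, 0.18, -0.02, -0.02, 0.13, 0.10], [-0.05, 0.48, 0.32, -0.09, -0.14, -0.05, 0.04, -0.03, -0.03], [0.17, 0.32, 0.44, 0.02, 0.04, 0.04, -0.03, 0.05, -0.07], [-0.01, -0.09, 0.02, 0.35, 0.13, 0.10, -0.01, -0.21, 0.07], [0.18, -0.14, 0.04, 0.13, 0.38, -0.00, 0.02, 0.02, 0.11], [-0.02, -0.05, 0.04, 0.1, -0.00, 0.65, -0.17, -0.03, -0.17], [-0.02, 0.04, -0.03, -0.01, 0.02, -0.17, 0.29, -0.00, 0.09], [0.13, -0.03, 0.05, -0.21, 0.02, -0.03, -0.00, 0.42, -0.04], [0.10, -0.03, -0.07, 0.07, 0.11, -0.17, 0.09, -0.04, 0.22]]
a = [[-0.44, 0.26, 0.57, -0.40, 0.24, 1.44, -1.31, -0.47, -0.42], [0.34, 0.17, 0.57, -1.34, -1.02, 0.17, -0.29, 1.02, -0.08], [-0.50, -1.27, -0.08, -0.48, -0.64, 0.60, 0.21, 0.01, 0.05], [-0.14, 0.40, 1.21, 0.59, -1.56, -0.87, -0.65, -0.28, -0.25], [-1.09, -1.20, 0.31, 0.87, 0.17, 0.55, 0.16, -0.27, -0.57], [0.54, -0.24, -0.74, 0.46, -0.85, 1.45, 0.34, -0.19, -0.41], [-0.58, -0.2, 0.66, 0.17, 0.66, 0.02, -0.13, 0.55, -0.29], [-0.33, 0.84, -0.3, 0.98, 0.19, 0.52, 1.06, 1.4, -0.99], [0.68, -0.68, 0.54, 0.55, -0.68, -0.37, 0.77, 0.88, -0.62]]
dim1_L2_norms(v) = [2.35, 1.98, 2.08, 2.46, 2.07, 1.67, 1.4, 2.41, 2.01]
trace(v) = -1.11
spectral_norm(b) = 0.84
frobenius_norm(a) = 6.20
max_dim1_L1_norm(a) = 6.61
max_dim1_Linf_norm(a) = 1.56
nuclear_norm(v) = 15.94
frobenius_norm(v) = 6.22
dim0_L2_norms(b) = [0.49, 0.61, 0.58, 0.46, 0.48, 0.7, 0.35, 0.49, 0.35]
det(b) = -0.00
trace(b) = 3.62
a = b + v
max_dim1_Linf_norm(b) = 0.65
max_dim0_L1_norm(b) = 1.23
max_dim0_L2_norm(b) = 0.7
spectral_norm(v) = 2.91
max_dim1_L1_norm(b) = 1.23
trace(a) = 2.51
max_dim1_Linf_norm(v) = 1.69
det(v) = -0.01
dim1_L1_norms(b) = [1.07, 1.23, 1.18, 0.99, 1.02, 1.23, 0.67, 0.93, 0.9]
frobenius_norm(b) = 1.54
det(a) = 0.68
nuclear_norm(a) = 15.91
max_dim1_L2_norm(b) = 0.7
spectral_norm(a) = 3.01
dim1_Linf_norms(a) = [1.44, 1.34, 1.27, 1.56, 1.2, 1.45, 0.66, 1.4, 0.88]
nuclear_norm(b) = 3.62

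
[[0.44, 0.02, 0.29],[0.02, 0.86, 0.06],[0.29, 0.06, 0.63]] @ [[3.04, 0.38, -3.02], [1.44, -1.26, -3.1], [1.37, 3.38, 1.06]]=[[1.76, 1.12, -1.08],[1.38, -0.87, -2.66],[1.83, 2.16, -0.39]]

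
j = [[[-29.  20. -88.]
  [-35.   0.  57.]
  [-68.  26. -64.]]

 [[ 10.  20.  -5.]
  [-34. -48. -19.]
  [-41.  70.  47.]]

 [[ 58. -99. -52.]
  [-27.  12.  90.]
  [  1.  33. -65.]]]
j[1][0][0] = 10.0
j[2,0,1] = -99.0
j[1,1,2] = -19.0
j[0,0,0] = -29.0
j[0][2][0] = -68.0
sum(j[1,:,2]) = 23.0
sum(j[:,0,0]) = 39.0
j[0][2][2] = -64.0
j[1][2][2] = 47.0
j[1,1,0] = -34.0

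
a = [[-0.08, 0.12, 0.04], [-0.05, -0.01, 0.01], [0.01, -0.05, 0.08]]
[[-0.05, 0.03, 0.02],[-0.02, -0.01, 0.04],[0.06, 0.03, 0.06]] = a @[[0.62, 0.21, -0.64], [-0.18, 0.23, -0.42], [0.53, 0.51, 0.58]]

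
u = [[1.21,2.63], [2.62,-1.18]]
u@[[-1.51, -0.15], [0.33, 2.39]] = [[-0.96, 6.10], [-4.35, -3.21]]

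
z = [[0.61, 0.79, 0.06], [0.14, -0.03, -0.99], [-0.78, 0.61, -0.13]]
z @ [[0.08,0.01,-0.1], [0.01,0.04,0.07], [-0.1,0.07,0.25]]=[[0.05, 0.04, 0.01], [0.11, -0.07, -0.26], [-0.04, 0.01, 0.09]]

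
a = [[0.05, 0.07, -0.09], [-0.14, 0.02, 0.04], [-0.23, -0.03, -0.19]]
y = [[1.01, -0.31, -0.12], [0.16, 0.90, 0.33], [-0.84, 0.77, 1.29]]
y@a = [[0.12, 0.07, -0.08], [-0.19, 0.02, -0.04], [-0.45, -0.08, -0.14]]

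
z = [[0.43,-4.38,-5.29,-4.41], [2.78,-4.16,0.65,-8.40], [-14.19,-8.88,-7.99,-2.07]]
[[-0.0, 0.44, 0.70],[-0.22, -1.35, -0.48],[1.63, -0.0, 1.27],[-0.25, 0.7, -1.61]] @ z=[[-8.71, -8.05, -5.31, -5.14], [2.96, 10.84, 4.12, 13.3], [-17.32, -18.42, -18.77, -9.82], [24.68, 12.48, 14.64, -1.44]]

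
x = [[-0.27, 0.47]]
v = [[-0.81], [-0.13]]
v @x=[[0.22, -0.38], [0.04, -0.06]]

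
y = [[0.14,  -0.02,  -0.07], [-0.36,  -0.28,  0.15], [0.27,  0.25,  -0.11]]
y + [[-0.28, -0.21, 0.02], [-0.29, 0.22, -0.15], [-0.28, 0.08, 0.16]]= [[-0.14, -0.23, -0.05], [-0.65, -0.06, 0.0], [-0.01, 0.33, 0.05]]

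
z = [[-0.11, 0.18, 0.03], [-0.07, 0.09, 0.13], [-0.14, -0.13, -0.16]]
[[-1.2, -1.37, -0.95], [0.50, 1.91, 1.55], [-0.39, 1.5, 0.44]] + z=[[-1.31, -1.19, -0.92], [0.43, 2.0, 1.68], [-0.53, 1.37, 0.28]]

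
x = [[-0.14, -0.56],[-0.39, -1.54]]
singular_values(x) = [1.69, 0.0]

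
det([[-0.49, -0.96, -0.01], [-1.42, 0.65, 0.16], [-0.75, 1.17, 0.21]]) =-0.134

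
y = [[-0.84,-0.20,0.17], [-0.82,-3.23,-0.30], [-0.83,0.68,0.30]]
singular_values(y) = [3.4, 1.28, 0.0]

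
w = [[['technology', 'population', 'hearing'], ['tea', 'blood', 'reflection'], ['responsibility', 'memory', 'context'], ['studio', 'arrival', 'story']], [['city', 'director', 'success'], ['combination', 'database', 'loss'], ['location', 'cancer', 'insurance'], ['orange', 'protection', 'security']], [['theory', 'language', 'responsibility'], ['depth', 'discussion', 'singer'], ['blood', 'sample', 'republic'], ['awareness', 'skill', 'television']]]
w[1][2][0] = 'location'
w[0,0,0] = 'technology'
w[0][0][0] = 'technology'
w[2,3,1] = 'skill'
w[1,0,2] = 'success'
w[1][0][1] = 'director'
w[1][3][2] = 'security'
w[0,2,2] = 'context'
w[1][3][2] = 'security'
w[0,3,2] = 'story'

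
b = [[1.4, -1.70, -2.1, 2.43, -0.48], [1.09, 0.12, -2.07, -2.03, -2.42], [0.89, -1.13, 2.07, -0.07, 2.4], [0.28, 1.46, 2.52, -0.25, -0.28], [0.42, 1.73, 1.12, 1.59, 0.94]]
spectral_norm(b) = 5.51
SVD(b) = [[0.39, 0.77, 0.22, 0.37, 0.28], [0.60, -0.44, -0.08, 0.58, -0.34], [-0.47, 0.27, -0.65, 0.48, -0.22], [-0.38, -0.36, 0.30, 0.51, 0.61], [-0.35, 0.13, 0.66, 0.19, -0.63]] @ diag([5.514982679325146, 4.115008743048631, 2.7476725780444404, 1.9180860752225293, 0.9687158010877058]) @ [[0.09, -0.22, -0.80, -0.13, -0.54], [0.19, -0.48, -0.22, 0.74, 0.38], [0.00, 0.70, -0.06, 0.62, -0.35], [0.94, -0.02, 0.27, -0.07, -0.21], [-0.27, -0.48, 0.49, 0.24, -0.63]]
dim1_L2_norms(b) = [3.92, 3.93, 3.48, 2.95, 2.8]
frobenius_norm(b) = 7.71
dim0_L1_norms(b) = [4.08, 6.14, 9.88, 6.37, 6.52]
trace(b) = 4.28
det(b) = 115.86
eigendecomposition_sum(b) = [[0.02+0.41j, (-0.71-0.45j), (-0.82-0.18j), 0.50-0.76j, (0.23-0j)], [(0.36-0.26j), 0.00+0.90j, (0.31+0.84j), (-0.98-0.01j), -0.14-0.21j], [(0.3+0.12j), (-0.54+0.35j), (-0.39+0.51j), (-0.37-0.59j), 0.07-0.16j], [-0.08-0.45j, 0.84+0.41j, (0.93+0.09j), -0.45+0.91j, (-0.25+0.03j)], [-0.34-0.07j, 0.53-0.48j, (0.33-0.63j), 0.51+0.58j, (-0.05+0.19j)]] + [[(0.02-0.41j),  -0.71+0.45j,  -0.82+0.18j,  (0.5+0.76j),  0.23+0.00j], [(0.36+0.26j),  0.00-0.90j,  0.31-0.84j,  (-0.98+0.01j),  (-0.14+0.21j)], [(0.3-0.12j),  (-0.54-0.35j),  (-0.39-0.51j),  -0.37+0.59j,  (0.07+0.16j)], [(-0.08+0.45j),  (0.84-0.41j),  (0.93-0.09j),  -0.45-0.91j,  (-0.25-0.03j)], [(-0.34+0.07j),  (0.53+0.48j),  (0.33+0.63j),  (0.51-0.58j),  (-0.05-0.19j)]] + [[(0.19+0j), 0.00+0.00j, (0.26+0j), 0.21+0.00j, 0.19-0.00j], [(-1.58-0j), (-0.04-0j), (-2.1-0j), -1.70-0.00j, (-1.56+0j)], [1.78+0.00j, 0.04+0.00j, 2.37+0.00j, 1.92+0.00j, (1.76-0j)], [(0.62+0j), 0.01+0.00j, (0.82+0j), (0.66+0j), (0.61-0j)], [0.14+0.00j, 0j, (0.18+0j), (0.15+0j), (0.13-0j)]] + [[(0.58+0.37j), (-0.15+0.34j), -0.36+0.19j, (0.61+0.1j), -0.56+0.52j], [0.97+0.02j, 0.08+0.52j, -0.30+0.50j, 0.82-0.33j, (-0.3+1.05j)], [-0.74-0.03j, (-0.05-0.4j), (0.24-0.37j), -0.63+0.24j, (0.25-0.79j)], [-0.09+0.20j, -0.11-0.03j, (-0.08-0.1j), -0.00+0.20j, -0.19-0.15j], [0.49-0.55j, 0.33+0.21j, 0.14+0.41j, 0.21-0.63j, 0.45+0.68j]] + [[0.58-0.37j, -0.15-0.34j, (-0.36-0.19j), (0.61-0.1j), (-0.56-0.52j)],[0.97-0.02j, (0.08-0.52j), (-0.3-0.5j), (0.82+0.33j), (-0.3-1.05j)],[(-0.74+0.03j), (-0.05+0.4j), (0.24+0.37j), (-0.63-0.24j), (0.25+0.79j)],[-0.09-0.20j, (-0.11+0.03j), -0.08+0.10j, -0.00-0.20j, (-0.19+0.15j)],[0.49+0.55j, (0.33-0.21j), 0.14-0.41j, 0.21+0.63j, 0.45-0.68j]]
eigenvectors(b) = [[(0.46+0.05j), (0.46-0.05j), (-0.08+0j), (-0.37-0.22j), (-0.37+0.22j)], [-0.22-0.45j, -0.22+0.45j, 0.64+0.00j, (-0.61+0j), (-0.61-0j)], [(0.18-0.3j), (0.18+0.3j), (-0.72+0j), (0.46+0.01j), (0.46-0.01j)], [(-0.51+0j), (-0.51-0j), -0.25+0.00j, (0.05-0.13j), (0.05+0.13j)], [(-0.15+0.36j), -0.15-0.36j, (-0.06+0j), -0.30+0.35j, -0.30-0.35j]]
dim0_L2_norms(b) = [2.05, 3.05, 4.54, 3.55, 3.58]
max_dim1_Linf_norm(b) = 2.52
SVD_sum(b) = [[0.2, -0.47, -1.69, -0.27, -1.15], [0.31, -0.73, -2.62, -0.42, -1.78], [-0.24, 0.58, 2.07, 0.33, 1.41], [-0.2, 0.47, 1.68, 0.27, 1.15], [-0.18, 0.43, 1.55, 0.25, 1.06]] + [[0.6, -1.51, -0.70, 2.32, 1.2], [-0.35, 0.86, 0.40, -1.33, -0.68], [0.21, -0.53, -0.25, 0.82, 0.42], [-0.29, 0.71, 0.33, -1.1, -0.57], [0.10, -0.25, -0.12, 0.39, 0.2]] + [[0.00, 0.42, -0.04, 0.37, -0.21],  [-0.0, -0.15, 0.01, -0.13, 0.07],  [-0.00, -1.26, 0.11, -1.11, 0.62],  [0.0, 0.58, -0.05, 0.51, -0.28],  [0.00, 1.27, -0.11, 1.12, -0.63]] + [[0.67, -0.01, 0.19, -0.05, -0.15],[1.04, -0.02, 0.30, -0.08, -0.23],[0.86, -0.02, 0.25, -0.06, -0.19],[0.92, -0.02, 0.26, -0.07, -0.20],[0.33, -0.01, 0.10, -0.02, -0.07]] + [[-0.07, -0.13, 0.13, 0.06, -0.17], [0.09, 0.16, -0.16, -0.08, 0.21], [0.06, 0.1, -0.11, -0.05, 0.14], [-0.16, -0.28, 0.29, 0.14, -0.37], [0.16, 0.29, -0.3, -0.14, 0.38]]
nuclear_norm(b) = 15.26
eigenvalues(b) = [(-0.87+2.92j), (-0.87-2.92j), (3.33+0j), (1.34+1.4j), (1.34-1.4j)]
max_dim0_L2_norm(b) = 4.54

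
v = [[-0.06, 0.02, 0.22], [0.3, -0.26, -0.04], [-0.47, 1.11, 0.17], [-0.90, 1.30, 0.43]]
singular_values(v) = [2.07, 0.29, 0.17]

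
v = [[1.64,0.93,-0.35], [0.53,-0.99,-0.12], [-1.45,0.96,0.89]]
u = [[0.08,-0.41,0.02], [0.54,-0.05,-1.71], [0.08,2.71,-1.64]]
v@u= [[0.61, -1.67, -0.98], [-0.5, -0.49, 1.90], [0.47, 2.96, -3.13]]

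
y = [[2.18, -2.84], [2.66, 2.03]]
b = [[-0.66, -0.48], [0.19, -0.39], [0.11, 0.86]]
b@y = [[-2.72, 0.9], [-0.62, -1.33], [2.53, 1.43]]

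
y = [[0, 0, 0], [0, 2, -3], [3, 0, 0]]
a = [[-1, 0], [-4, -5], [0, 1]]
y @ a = [[0, 0], [-8, -13], [-3, 0]]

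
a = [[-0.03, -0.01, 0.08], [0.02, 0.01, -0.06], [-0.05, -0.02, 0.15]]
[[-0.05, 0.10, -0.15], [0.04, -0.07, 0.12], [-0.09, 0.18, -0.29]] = a@[[2.13,  -1.0,  0.2], [1.31,  0.67,  2.01], [0.3,  0.94,  -1.57]]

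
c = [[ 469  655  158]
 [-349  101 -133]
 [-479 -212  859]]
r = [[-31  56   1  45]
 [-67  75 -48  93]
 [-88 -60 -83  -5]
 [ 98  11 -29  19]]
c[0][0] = 469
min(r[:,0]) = -88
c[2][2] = 859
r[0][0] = -31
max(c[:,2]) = 859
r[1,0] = -67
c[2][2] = 859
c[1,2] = -133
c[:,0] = [469, -349, -479]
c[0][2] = 158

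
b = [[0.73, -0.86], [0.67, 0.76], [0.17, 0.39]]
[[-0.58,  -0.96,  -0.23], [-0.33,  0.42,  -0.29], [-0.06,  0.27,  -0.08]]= b@ [[-0.64, -0.33, -0.38], [0.13, 0.84, -0.05]]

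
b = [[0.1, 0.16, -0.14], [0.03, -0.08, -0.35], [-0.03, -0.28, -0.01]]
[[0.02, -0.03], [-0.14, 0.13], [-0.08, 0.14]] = b @ [[0.31,0.27], [0.23,-0.52], [0.36,-0.22]]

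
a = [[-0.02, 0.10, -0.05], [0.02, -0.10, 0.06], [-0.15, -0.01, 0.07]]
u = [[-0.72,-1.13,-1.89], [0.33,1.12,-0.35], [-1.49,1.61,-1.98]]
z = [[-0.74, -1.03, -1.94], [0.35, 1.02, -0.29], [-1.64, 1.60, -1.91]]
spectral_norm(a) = 0.17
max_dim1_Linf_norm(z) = 1.94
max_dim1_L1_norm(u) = 5.08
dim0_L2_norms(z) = [1.83, 2.16, 2.74]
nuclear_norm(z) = 6.00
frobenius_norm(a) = 0.23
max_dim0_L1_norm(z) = 4.14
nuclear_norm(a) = 0.33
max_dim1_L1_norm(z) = 5.15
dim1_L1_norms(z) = [3.71, 1.66, 5.15]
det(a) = -0.00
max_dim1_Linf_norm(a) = 0.15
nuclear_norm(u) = 6.01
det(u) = -4.29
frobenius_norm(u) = 3.95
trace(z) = -1.63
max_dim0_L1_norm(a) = 0.21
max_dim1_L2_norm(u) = 2.96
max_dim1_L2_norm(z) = 2.98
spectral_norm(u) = 3.27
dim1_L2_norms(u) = [2.32, 1.22, 2.96]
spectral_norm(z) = 3.31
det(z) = -4.41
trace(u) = -1.58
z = u + a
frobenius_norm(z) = 3.94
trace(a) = -0.05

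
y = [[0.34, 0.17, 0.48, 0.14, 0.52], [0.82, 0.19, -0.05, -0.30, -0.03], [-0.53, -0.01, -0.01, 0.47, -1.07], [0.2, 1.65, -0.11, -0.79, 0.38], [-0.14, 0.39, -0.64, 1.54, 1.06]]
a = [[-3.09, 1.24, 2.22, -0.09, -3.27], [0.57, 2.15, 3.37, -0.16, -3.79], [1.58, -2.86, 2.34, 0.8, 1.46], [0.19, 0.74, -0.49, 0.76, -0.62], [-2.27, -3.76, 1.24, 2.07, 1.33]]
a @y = [[-0.77, -1.74, 0.54, -4.73, -7.52], [0.67, -1.27, 2.58, -4.69, -7.45], [-3.09, 1.59, -0.14, 3.8, 0.26], [1.17, 1.19, 0.37, -1.98, 0.23], [-4.28, 2.82, -1.99, 1.81, -0.2]]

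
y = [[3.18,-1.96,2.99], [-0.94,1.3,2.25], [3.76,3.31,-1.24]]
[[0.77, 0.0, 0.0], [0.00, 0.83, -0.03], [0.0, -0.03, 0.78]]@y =[[2.45, -1.51, 2.30], [-0.89, 0.98, 1.90], [2.96, 2.54, -1.03]]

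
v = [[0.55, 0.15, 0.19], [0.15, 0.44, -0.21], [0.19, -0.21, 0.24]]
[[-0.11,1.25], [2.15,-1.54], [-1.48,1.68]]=v @[[0.58,1.42], [2.62,-2.03], [-4.32,4.09]]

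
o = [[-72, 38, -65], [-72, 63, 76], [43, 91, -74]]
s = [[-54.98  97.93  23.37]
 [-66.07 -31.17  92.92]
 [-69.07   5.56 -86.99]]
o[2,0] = 43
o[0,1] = 38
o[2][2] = -74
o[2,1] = 91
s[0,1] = 97.93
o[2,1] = 91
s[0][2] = 23.37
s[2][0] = -69.07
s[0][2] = 23.37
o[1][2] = 76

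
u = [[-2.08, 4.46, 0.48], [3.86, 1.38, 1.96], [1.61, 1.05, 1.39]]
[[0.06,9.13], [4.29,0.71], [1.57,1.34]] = u@[[1.35, -0.63], [0.75, 1.71], [-1.00, 0.4]]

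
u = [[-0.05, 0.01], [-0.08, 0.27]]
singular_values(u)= [0.28, 0.04]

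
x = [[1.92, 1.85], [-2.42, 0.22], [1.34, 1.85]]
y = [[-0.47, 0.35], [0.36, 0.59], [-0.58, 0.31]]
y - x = [[-2.39, -1.5], [2.78, 0.37], [-1.92, -1.54]]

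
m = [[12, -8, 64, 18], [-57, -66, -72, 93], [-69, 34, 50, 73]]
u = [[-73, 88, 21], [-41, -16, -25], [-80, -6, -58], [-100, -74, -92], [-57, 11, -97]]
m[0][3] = 18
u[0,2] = 21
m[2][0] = -69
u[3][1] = -74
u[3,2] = -92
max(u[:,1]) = 88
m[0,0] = 12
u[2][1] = -6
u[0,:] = [-73, 88, 21]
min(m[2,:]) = -69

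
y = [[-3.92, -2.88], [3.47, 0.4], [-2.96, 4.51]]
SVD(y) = [[-0.61, -0.6], [0.57, 0.13], [-0.56, 0.79]] @ diag([6.01910595334418, 5.360388374214749]) @ [[1.00,-0.09], [0.09,1.0]]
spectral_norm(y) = 6.02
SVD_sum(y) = [[-3.63, 0.33], [3.41, -0.31], [-3.34, 0.30]] + [[-0.29,  -3.21], [0.06,  0.71], [0.38,  4.21]]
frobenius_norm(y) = 8.06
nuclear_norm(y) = 11.38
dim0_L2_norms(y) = [6.01, 5.37]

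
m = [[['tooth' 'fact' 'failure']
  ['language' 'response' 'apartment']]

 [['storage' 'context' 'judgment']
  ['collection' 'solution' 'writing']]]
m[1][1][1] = 'solution'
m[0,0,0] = 'tooth'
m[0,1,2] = 'apartment'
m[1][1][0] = 'collection'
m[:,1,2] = ['apartment', 'writing']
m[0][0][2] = 'failure'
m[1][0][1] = 'context'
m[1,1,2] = 'writing'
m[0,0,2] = 'failure'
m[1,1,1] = 'solution'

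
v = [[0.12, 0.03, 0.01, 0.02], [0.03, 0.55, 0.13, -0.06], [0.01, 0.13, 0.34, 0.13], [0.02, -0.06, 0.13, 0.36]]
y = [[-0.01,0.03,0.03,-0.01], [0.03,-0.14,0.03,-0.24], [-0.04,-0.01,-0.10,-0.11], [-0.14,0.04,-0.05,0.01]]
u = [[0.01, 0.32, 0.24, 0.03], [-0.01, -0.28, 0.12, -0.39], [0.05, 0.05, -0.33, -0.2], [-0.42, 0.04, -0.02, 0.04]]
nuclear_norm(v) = 1.37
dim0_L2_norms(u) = [0.42, 0.43, 0.43, 0.44]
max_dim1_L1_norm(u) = 0.8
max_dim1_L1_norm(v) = 0.77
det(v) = 0.01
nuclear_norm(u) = 1.67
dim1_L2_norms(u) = [0.4, 0.49, 0.39, 0.42]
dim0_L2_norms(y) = [0.15, 0.15, 0.12, 0.26]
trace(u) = -0.56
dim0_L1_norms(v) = [0.18, 0.77, 0.61, 0.57]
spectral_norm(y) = 0.30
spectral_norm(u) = 0.56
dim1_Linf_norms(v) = [0.12, 0.55, 0.34, 0.36]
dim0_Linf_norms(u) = [0.42, 0.32, 0.33, 0.39]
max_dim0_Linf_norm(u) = 0.42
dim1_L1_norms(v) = [0.18, 0.77, 0.61, 0.57]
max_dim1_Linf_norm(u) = 0.42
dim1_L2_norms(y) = [0.04, 0.28, 0.15, 0.15]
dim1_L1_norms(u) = [0.6, 0.8, 0.63, 0.52]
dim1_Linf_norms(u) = [0.32, 0.39, 0.33, 0.42]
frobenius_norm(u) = 0.86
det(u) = -0.03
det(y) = -0.00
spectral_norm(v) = 0.61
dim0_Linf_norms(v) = [0.12, 0.55, 0.34, 0.36]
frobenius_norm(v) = 0.80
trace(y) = -0.24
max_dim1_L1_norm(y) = 0.44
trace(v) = 1.37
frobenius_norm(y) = 0.36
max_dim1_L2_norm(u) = 0.49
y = v @ u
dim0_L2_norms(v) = [0.13, 0.57, 0.39, 0.39]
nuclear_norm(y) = 0.59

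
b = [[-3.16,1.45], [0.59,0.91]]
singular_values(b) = [3.48, 1.07]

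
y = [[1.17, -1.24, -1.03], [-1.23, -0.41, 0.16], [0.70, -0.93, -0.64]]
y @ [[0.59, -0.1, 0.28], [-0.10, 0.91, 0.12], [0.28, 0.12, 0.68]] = [[0.53, -1.37, -0.52], [-0.64, -0.23, -0.28], [0.33, -0.99, -0.35]]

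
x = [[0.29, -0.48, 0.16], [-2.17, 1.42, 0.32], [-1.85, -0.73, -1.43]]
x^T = [[0.29, -2.17, -1.85], [-0.48, 1.42, -0.73], [0.16, 0.32, -1.43]]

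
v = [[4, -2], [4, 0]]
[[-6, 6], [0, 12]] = v @ [[0, 3], [3, 3]]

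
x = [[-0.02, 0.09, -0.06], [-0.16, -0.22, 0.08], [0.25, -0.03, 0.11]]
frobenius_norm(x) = 0.41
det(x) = 0.00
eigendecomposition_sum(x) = [[(-0.02-0j), (-0.01-0j), -0.01+0.00j], [(0.04+0j), (0.01+0j), (0.01-0j)], [0.08+0.00j, 0.03+0.00j, (0.03-0j)]] + [[0.00+0.17j, (0.05+0.07j), -0.03+0.01j], [(-0.1-0.25j), -0.12-0.08j, 0.03-0.03j], [(0.09-0.23j), -0.03-0.13j, 0.04-0.00j]] + [[0.00-0.17j, 0.05-0.07j, (-0.03-0.01j)], [(-0.1+0.25j), (-0.12+0.08j), 0.03+0.03j], [(0.09+0.23j), -0.03+0.13j, (0.04+0j)]]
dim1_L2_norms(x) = [0.11, 0.28, 0.27]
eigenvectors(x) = [[(0.26+0j),-0.39-0.15j,(-0.39+0.15j)], [-0.46+0.00j,(0.67+0j),(0.67-0j)], [-0.85+0.00j,(0.45+0.41j),0.45-0.41j]]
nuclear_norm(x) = 0.58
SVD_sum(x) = [[0.02, 0.01, 0.0], [-0.21, -0.12, -0.00], [0.18, 0.1, 0.00]] + [[-0.04, 0.08, -0.06], [0.05, -0.1, 0.08], [0.07, -0.13, 0.11]] + [[-0.0, 0.00, 0.00], [-0.00, 0.0, 0.00], [-0.00, 0.00, 0.0]]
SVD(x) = [[0.08, 0.42, 0.90], [-0.77, -0.56, 0.33], [0.64, -0.72, 0.28]] @ diag([0.32120301520079164, 0.2545988506087745, 0.0028369516405643514]) @ [[0.87, 0.49, 0.01], [-0.39, 0.71, -0.58], [-0.29, 0.50, 0.81]]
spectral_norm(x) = 0.32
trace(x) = -0.13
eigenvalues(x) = [(0.02+0j), (-0.07+0.08j), (-0.07-0.08j)]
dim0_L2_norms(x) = [0.3, 0.24, 0.15]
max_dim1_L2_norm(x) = 0.28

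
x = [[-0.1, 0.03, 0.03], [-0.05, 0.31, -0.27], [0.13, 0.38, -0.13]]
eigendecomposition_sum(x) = [[(-0.12-0j), (-0.01+0j), 0.02-0.00j], [0.04+0.00j, -0j, -0.01+0.00j], [(0.09+0j), 0.01-0.00j, -0.02+0.00j]] + [[(0.01+0.01j), (0.02-0.02j), 0.03j], [(-0.05+0.06j), (0.15+0.08j), (-0.13+0.05j)], [(0.02+0.09j), (0.19-0.07j), (-0.06+0.15j)]] + [[(0.01-0.01j), (0.02+0.02j), 0.00-0.03j], [-0.05-0.06j, (0.15-0.08j), (-0.13-0.05j)], [(0.02-0.09j), 0.19+0.07j, -0.06-0.15j]]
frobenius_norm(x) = 0.60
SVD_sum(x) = [[0.00, 0.00, -0.0],[0.04, 0.34, -0.2],[0.04, 0.35, -0.20]] + [[-0.06, -0.01, -0.03],[-0.10, -0.02, -0.05],[0.1, 0.02, 0.05]] + [[-0.04,  0.04,  0.06], [0.01,  -0.01,  -0.02], [-0.01,  0.01,  0.02]]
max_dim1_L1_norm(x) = 0.64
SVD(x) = [[0.0, -0.38, 0.92], [0.7, -0.66, -0.27], [0.72, 0.65, 0.27]] @ diag([0.5668234657794505, 0.17841667360014252, 0.09153496175359546]) @ [[0.1, 0.86, -0.5],[0.87, 0.16, 0.46],[-0.48, 0.48, 0.73]]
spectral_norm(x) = 0.57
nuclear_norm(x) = 0.84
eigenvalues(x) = [(-0.13+0j), (0.11+0.24j), (0.11-0.24j)]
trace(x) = 0.08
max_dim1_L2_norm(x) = 0.42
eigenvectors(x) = [[-0.78+0.00j, (-0.11+0.05j), -0.11-0.05j],[(0.26+0j), -0.43-0.49j, (-0.43+0.49j)],[(0.57+0j), -0.75+0.00j, -0.75-0.00j]]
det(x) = -0.01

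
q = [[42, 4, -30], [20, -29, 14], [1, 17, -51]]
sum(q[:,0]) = 63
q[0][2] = -30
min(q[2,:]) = -51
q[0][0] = 42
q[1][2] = 14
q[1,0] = 20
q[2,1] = 17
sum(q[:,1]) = -8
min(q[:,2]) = -51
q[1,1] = -29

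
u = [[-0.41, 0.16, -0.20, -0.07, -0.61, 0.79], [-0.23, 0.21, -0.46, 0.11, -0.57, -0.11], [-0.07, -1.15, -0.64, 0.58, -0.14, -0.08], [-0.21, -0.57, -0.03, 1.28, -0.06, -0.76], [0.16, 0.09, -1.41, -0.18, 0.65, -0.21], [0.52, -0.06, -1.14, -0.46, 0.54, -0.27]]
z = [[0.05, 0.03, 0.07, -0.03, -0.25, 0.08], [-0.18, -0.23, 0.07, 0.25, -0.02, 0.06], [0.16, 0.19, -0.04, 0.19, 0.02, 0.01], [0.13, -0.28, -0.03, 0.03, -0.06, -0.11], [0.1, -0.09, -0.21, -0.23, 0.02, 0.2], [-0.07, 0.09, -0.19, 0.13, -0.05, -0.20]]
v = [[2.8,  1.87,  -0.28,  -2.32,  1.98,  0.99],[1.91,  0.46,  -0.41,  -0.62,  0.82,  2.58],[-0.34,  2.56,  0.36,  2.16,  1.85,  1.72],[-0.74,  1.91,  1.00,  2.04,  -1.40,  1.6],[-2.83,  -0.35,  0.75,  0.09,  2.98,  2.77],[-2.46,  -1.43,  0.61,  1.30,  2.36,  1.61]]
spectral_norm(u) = 2.20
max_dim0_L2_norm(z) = 0.43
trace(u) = 0.82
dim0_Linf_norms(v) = [2.83, 2.56, 1.0, 2.32, 2.98, 2.77]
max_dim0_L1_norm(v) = 11.39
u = v @ z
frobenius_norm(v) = 10.43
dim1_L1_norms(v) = [10.24, 6.8, 8.99, 8.69, 9.77, 9.77]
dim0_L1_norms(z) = [0.69, 0.91, 0.61, 0.86, 0.42, 0.66]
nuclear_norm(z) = 1.98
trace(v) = 10.25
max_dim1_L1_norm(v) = 10.24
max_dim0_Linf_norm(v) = 2.98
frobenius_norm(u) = 3.35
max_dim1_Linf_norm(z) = 0.28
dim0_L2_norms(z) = [0.3, 0.43, 0.3, 0.41, 0.26, 0.32]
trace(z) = -0.37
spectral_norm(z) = 0.48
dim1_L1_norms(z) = [0.51, 0.81, 0.61, 0.64, 0.85, 0.73]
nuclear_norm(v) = 21.10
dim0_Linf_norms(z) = [0.18, 0.28, 0.21, 0.25, 0.25, 0.2]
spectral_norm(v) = 7.03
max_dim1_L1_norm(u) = 2.99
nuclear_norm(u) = 6.80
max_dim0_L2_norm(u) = 1.99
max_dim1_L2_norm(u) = 1.61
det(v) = -199.84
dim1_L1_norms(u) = [2.24, 1.69, 2.66, 2.91, 2.7, 2.99]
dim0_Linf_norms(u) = [0.52, 1.15, 1.41, 1.28, 0.65, 0.79]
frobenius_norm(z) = 0.84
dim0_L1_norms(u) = [1.6, 2.24, 3.88, 2.68, 2.57, 2.22]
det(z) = -0.00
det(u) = 0.20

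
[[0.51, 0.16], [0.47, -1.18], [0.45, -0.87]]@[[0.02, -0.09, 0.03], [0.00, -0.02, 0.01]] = [[0.01, -0.05, 0.02], [0.01, -0.02, 0.0], [0.01, -0.02, 0.0]]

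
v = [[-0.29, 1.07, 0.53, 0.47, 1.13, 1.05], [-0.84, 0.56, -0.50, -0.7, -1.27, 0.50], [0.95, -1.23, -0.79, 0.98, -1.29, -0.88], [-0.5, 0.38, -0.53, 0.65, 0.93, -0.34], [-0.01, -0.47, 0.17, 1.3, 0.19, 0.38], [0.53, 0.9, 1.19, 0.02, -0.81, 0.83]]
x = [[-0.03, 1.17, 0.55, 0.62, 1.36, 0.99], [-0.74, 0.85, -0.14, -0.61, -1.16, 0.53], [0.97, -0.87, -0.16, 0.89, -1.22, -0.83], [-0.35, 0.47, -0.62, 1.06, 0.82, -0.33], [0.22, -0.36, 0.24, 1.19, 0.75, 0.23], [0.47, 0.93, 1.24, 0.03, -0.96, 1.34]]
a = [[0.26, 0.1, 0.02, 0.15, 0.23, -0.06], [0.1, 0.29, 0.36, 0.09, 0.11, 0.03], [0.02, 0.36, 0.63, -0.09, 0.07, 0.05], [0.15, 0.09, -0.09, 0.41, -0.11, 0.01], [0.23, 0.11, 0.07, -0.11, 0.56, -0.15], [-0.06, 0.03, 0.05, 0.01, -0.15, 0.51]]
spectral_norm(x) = 3.00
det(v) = -4.06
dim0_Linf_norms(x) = [0.97, 1.17, 1.24, 1.19, 1.36, 1.34]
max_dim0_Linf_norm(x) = 1.36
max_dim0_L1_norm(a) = 1.23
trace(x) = 3.81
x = v + a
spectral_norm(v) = 3.17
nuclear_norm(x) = 9.71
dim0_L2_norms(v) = [1.49, 2.04, 1.7, 1.95, 2.47, 1.75]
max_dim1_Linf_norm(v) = 1.3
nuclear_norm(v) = 9.89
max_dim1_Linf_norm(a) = 0.63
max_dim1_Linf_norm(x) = 1.36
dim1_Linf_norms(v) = [1.13, 1.27, 1.29, 0.93, 1.3, 1.19]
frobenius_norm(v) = 4.71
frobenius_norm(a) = 1.37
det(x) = -0.63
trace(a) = 2.66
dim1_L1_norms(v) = [4.54, 4.37, 6.12, 3.33, 2.52, 4.28]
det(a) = 0.00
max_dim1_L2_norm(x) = 2.31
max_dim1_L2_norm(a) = 0.74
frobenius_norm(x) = 4.81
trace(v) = 1.15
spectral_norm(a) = 0.94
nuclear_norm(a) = 2.66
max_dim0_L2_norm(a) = 0.74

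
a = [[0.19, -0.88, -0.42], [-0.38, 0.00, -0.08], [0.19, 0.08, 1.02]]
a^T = [[0.19, -0.38, 0.19], [-0.88, 0.0, 0.08], [-0.42, -0.08, 1.02]]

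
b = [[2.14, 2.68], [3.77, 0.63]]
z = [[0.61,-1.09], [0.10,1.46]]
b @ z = [[1.57, 1.58], [2.36, -3.19]]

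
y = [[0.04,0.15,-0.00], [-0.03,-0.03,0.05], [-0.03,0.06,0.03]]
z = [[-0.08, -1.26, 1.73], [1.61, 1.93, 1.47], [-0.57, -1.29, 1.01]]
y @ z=[[0.24, 0.24, 0.29], [-0.07, -0.08, -0.05], [0.08, 0.11, 0.07]]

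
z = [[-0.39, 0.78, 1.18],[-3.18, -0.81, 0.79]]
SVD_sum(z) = [[-0.51, -0.11, 0.16], [-3.16, -0.67, 0.96]] + [[0.12, 0.89, 1.02], [-0.02, -0.14, -0.17]]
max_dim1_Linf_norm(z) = 3.18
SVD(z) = [[0.16,0.99], [0.99,-0.16]] @ diag([3.412140833826267, 1.3794183303608052]) @ [[-0.94,-0.2,0.28],[0.09,0.65,0.75]]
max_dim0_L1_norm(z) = 3.57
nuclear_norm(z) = 4.79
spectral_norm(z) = 3.41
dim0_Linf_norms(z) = [3.18, 0.81, 1.18]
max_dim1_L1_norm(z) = 4.78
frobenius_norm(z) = 3.68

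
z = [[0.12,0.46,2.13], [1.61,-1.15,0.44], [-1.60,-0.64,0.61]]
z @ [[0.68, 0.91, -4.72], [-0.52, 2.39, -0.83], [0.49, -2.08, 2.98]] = [[0.89, -3.22, 5.4], [1.91, -2.2, -5.33], [-0.46, -4.25, 9.9]]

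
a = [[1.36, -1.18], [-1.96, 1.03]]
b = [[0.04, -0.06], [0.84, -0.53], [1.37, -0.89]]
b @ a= [[0.17, -0.11], [2.18, -1.54], [3.61, -2.53]]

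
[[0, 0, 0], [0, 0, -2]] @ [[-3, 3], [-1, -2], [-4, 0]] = [[0, 0], [8, 0]]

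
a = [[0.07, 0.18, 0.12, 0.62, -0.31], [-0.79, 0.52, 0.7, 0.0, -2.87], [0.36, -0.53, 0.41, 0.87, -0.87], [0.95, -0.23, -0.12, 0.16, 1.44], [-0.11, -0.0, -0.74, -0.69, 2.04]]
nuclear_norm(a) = 6.70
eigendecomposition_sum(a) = [[0.05-0.09j, (-0.02+0.03j), (0.08-0.01j), 0.10-0.08j, (-0.18-0.06j)],[(-0.54-0.91j), (0.12+0.38j), 0.33-0.79j, -0.18-1.32j, (-1.56+1.33j)],[(0.42-0.08j), -0.16-0.01j, 0.25+0.24j, 0.52+0.12j, -0.28-0.77j],[(0.33+0.4j), -0.09-0.18j, (-0.1+0.41j), (0.19+0.63j), 0.65-0.77j],[(-0+0.55j), (0.05-0.2j), -0.36+0.26j, -0.28+0.64j, (1.06-0.17j)]] + [[0.05+0.09j, (-0.02-0.03j), 0.08+0.01j, (0.1+0.08j), -0.18+0.06j], [(-0.54+0.91j), (0.12-0.38j), 0.33+0.79j, -0.18+1.32j, (-1.56-1.33j)], [0.42+0.08j, (-0.16+0.01j), (0.25-0.24j), 0.52-0.12j, -0.28+0.77j], [(0.33-0.4j), -0.09+0.18j, -0.10-0.41j, (0.19-0.63j), (0.65+0.77j)], [(-0-0.55j), (0.05+0.2j), -0.36-0.26j, -0.28-0.64j, 1.06+0.17j]] + [[-0.24+0.00j, 0.05-0.00j, (-0.07-0j), 0.20+0.00j, (-0.11+0j)], [(-0.03+0j), (0.01-0j), -0.01-0.00j, (0.03+0j), -0.01+0.00j], [(-0.17+0j), (0.04-0j), (-0.05-0j), 0.14+0.00j, -0.08+0.00j], [(0.27-0j), -0.06+0.00j, 0.08+0.00j, (-0.23-0j), 0.12-0.00j], [0.01-0.00j, (-0+0j), 0.00+0.00j, -0.01-0.00j, (0.01-0j)]] + [[0.22-0.00j, (0.18+0j), (0.03-0j), 0.22-0.00j, 0.17+0.00j], [(0.33-0j), (0.27+0j), (0.05-0j), 0.33-0.00j, 0.25+0.00j], [-0.31+0.00j, -0.25-0.00j, (-0.04+0j), -0.31+0.00j, (-0.24-0j)], [0.01-0.00j, 0.01+0.00j, 0.00-0.00j, (0.01-0j), (0.01+0j)], [(-0.12+0j), -0.10-0.00j, -0.02+0.00j, (-0.12+0j), -0.09-0.00j]] + [[-0.00+0.00j,(-0-0j),(-0+0j),(-0+0j),(-0-0j)],  [-0.00+0.00j,-0.00-0.00j,-0.00+0.00j,-0.00+0.00j,(-0-0j)],  [-0j,0j,-0j,0.00-0.00j,0.01+0.00j],  [0.00-0.00j,0j,0.00-0.00j,-0j,0.00+0.00j],  [-0j,0.00+0.00j,-0j,0.00-0.00j,0j]]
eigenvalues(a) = [(1.67+0.98j), (1.67-0.98j), (-0.5+0j), (0.36+0j), 0j]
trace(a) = 3.20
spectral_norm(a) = 4.18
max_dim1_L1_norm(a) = 4.88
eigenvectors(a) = [[(-0.04-0.06j), -0.04+0.06j, -0.60+0.00j, 0.43+0.00j, -0.37+0.00j], [-0.77+0.00j, -0.77-0.00j, -0.08+0.00j, (0.64+0j), -0.04+0.00j], [(0.11-0.29j), 0.11+0.29j, -0.42+0.00j, (-0.6+0j), (0.87+0j)], [(0.37-0.06j), (0.37+0.06j), (0.68+0j), (0.02+0j), (0.04+0j)], [(0.35+0.21j), 0.35-0.21j, 0.04+0.00j, -0.23+0.00j, (0.31+0j)]]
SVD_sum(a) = [[-0.08,0.04,0.10,0.05,-0.38], [-0.58,0.27,0.76,0.40,-2.86], [-0.17,0.08,0.23,0.12,-0.86], [0.29,-0.14,-0.39,-0.20,1.46], [0.41,-0.19,-0.54,-0.28,2.03]] + [[0.26, -0.15, 0.09, 0.29, -0.00], [-0.30, 0.18, -0.11, -0.34, 0.00], [0.65, -0.38, 0.24, 0.74, -0.0], [0.44, -0.26, 0.16, 0.5, -0.0], [-0.42, 0.25, -0.15, -0.48, 0.00]] + [[-0.02,0.35,-0.03,0.21,0.06], [-0.00,0.02,-0.00,0.01,0.00], [0.01,-0.15,0.01,-0.09,-0.03], [-0.0,0.04,-0.0,0.02,0.01], [-0.00,0.00,-0.00,0.0,0.0]] + [[-0.09,-0.05,-0.04,0.07,0.01], [0.09,0.05,0.05,-0.07,-0.01], [-0.13,-0.08,-0.07,0.10,0.02], [0.22,0.13,0.11,-0.16,-0.02], [-0.1,-0.06,-0.05,0.07,0.01]] + [[-0.00, -0.00, 0.0, 0.00, 0.0],[-0.00, -0.00, 0.0, 0.00, 0.0],[-0.0, -0.0, 0.00, 0.0, 0.00],[-0.0, -0.0, 0.0, 0.00, 0.00],[-0.00, -0.00, 0.0, 0.00, 0.0]]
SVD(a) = [[0.10, -0.26, -0.91, -0.29, 0.10],  [0.73, 0.31, -0.05, 0.31, 0.52],  [0.22, -0.67, 0.4, -0.44, 0.39],  [-0.37, -0.45, -0.1, 0.72, 0.35],  [-0.52, 0.43, -0.00, -0.32, 0.66]] @ diag([4.178980407550946, 1.6278896900449515, 0.4508940669151765, 0.4417996970997521, 0.002340601188919851]) @ [[-0.19, 0.09, 0.25, 0.13, -0.94], [-0.6, 0.35, -0.22, -0.68, 0.0], [0.06, -0.84, 0.07, -0.51, -0.14], [0.68, 0.39, 0.35, -0.51, -0.08], [-0.37, -0.03, 0.87, 0.04, 0.31]]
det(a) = -0.00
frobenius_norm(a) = 4.53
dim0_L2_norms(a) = [1.29, 0.8, 1.11, 1.28, 3.91]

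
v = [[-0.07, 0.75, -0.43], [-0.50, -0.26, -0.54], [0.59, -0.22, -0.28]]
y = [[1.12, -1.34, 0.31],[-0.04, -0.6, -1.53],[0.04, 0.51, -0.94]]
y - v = [[1.19, -2.09, 0.74], [0.46, -0.34, -0.99], [-0.55, 0.73, -0.66]]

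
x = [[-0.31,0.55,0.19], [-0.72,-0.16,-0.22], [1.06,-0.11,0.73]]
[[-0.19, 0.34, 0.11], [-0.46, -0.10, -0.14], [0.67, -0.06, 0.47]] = x@ [[0.63, 0.01, 0.01], [0.01, 0.62, -0.01], [0.01, -0.01, 0.63]]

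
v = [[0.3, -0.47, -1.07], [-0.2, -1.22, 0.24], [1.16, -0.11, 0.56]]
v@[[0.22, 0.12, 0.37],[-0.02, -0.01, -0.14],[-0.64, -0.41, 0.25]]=[[0.76, 0.48, -0.09],[-0.17, -0.11, 0.16],[-0.1, -0.09, 0.58]]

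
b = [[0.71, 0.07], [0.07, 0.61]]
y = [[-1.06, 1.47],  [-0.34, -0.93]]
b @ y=[[-0.78,0.98], [-0.28,-0.46]]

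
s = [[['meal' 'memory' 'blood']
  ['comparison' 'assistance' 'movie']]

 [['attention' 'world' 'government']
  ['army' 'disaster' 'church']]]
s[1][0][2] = 'government'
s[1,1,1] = 'disaster'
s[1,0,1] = 'world'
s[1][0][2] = 'government'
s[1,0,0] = 'attention'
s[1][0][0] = 'attention'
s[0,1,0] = 'comparison'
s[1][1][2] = 'church'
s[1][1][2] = 'church'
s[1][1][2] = 'church'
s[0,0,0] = 'meal'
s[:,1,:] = [['comparison', 'assistance', 'movie'], ['army', 'disaster', 'church']]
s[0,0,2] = 'blood'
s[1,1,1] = 'disaster'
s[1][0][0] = 'attention'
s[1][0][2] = 'government'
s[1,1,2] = 'church'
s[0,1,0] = 'comparison'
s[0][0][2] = 'blood'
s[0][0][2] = 'blood'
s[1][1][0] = 'army'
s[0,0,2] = 'blood'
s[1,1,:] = ['army', 'disaster', 'church']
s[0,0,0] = 'meal'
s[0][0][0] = 'meal'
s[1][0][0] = 'attention'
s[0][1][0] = 'comparison'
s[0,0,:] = ['meal', 'memory', 'blood']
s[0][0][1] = 'memory'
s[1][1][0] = 'army'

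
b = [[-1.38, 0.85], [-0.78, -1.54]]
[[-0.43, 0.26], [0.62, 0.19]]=b @ [[0.05,-0.20],[-0.43,-0.02]]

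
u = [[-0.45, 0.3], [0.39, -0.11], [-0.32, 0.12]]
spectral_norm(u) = 0.75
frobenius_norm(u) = 0.76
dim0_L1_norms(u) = [1.16, 0.53]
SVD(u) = [[-0.71, -0.68], [0.53, -0.67], [-0.45, 0.30]] @ diag([0.7496765148930259, 0.10716866621287528]) @ [[0.90,-0.44], [-0.44,-0.90]]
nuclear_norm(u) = 0.86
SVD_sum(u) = [[-0.48,  0.23],[0.36,  -0.17],[-0.31,  0.15]] + [[0.03, 0.07], [0.03, 0.06], [-0.01, -0.03]]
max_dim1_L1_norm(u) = 0.75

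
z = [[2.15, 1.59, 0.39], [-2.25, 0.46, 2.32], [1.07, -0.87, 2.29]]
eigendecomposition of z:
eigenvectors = [[0.17+0.45j, 0.17-0.45j, (0.63+0j)], [-0.79+0.00j, -0.79-0.00j, 0.15+0.00j], [(-0-0.37j), (-0+0.37j), 0.77+0.00j]]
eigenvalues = [(0.95+2.35j), (0.95-2.35j), (3+0j)]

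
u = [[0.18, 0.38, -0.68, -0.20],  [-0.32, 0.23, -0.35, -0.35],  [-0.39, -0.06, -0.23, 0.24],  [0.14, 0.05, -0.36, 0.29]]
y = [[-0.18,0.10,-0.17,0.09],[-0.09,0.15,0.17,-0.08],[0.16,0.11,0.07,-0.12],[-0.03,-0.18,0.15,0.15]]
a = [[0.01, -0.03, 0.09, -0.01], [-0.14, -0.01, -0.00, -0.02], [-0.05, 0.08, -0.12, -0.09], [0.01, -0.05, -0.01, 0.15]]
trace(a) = 0.03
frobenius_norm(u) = 1.26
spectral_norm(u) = 0.98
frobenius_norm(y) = 0.53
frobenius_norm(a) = 0.29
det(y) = 0.00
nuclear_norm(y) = 0.95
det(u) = 0.00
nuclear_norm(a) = 0.49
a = y @ u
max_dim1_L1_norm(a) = 0.34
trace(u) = 0.47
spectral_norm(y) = 0.35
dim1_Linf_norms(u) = [0.68, 0.35, 0.39, 0.36]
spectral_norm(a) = 0.22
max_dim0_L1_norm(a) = 0.27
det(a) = -0.00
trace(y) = 0.19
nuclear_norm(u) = 2.09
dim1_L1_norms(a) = [0.14, 0.17, 0.34, 0.22]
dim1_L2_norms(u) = [0.82, 0.63, 0.52, 0.49]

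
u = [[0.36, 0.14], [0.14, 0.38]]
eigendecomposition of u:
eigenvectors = [[-0.73, -0.68], [0.68, -0.73]]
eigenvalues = [0.23, 0.51]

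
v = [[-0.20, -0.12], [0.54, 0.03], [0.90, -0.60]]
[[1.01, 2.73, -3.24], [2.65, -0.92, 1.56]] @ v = [[-1.64, 1.90], [0.38, -1.28]]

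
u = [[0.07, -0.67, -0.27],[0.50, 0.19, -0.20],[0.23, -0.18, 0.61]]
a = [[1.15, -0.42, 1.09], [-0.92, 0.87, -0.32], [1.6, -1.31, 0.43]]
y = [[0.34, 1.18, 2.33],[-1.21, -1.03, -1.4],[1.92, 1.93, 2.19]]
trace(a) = 2.45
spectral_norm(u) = 0.73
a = y @ u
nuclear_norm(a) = 3.75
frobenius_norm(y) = 4.86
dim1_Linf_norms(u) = [0.67, 0.5, 0.61]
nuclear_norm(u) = 1.97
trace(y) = 1.50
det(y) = -0.73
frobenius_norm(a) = 2.98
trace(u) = 0.87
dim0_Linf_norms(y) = [1.92, 1.93, 2.33]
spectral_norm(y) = 4.73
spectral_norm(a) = 2.86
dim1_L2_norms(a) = [1.64, 1.31, 2.11]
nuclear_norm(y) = 5.97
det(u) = 0.28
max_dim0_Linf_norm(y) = 2.33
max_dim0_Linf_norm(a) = 1.6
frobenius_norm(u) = 1.14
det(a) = -0.21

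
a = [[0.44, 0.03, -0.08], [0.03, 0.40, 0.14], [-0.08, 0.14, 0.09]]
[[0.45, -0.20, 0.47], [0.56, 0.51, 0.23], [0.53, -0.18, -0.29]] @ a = [[0.15, -0.0, -0.02], [0.24, 0.25, 0.05], [0.25, -0.10, -0.09]]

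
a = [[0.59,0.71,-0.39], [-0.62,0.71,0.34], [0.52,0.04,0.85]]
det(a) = 1.001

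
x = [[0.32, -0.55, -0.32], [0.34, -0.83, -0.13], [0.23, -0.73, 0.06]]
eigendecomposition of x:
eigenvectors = [[0.55, 0.88, -0.92], [0.67, 0.31, -0.33], [0.51, 0.35, 0.22]]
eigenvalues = [-0.65, 0.0, 0.2]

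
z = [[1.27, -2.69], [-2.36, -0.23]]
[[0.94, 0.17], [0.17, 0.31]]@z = [[0.79,-2.57], [-0.52,-0.53]]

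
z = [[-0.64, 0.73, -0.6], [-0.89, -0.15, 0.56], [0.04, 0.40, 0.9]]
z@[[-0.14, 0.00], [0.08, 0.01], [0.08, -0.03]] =[[0.1, 0.03], [0.16, -0.02], [0.10, -0.02]]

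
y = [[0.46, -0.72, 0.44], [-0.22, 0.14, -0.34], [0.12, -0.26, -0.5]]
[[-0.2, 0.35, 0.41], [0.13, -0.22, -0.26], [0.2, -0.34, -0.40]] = y@[[0.13, -0.22, -0.26], [0.11, -0.18, -0.22], [-0.42, 0.73, 0.85]]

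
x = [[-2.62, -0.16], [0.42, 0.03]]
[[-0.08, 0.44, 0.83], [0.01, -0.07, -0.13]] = x@ [[0.03,-0.16,-0.30], [0.02,-0.13,-0.25]]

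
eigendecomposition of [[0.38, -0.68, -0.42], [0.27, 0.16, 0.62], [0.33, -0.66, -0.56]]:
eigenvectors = [[(-0.58+0j), 0.01-0.55j, 0.01+0.55j],[-0.66+0.00j, -0.65+0.00j, -0.65-0.00j],[(0.47+0j), 0.15-0.50j, (0.15+0.5j)]]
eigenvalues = [(-0.05+0j), (0.01+0.7j), (0.01-0.7j)]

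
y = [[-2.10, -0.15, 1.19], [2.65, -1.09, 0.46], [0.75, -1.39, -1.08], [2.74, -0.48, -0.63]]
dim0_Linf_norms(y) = [2.74, 1.39, 1.19]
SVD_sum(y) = [[-2.06, 0.58, 0.46], [2.53, -0.71, -0.56], [1.22, -0.35, -0.27], [2.67, -0.75, -0.59]] + [[0.15,  0.04,  0.63], [0.23,  0.07,  0.97], [-0.23,  -0.06,  -0.94], [0.0,  0.0,  0.0]] + [[-0.2,-0.77,0.1], [-0.11,-0.44,0.06], [-0.25,-0.98,0.13], [0.07,0.27,-0.04]]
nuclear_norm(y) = 7.60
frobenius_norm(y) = 5.11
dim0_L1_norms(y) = [8.24, 3.11, 3.36]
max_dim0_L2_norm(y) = 4.42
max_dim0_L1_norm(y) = 8.24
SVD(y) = [[-0.47, -0.42, -0.57], [0.58, -0.65, -0.33], [0.28, 0.63, -0.72], [0.61, -0.0, 0.2]] @ diag([4.663008555950718, 1.5310503097437955, 1.4067466567096674]) @ [[0.94, -0.27, -0.21], [-0.24, -0.07, -0.97], [0.24, 0.96, -0.13]]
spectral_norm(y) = 4.66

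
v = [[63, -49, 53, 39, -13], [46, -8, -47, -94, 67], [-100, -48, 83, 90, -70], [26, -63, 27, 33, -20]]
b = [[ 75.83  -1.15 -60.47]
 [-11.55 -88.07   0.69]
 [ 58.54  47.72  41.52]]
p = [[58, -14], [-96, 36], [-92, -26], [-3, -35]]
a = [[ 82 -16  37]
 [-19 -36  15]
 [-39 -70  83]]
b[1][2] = 0.69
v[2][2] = 83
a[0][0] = 82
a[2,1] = -70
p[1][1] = 36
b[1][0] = -11.55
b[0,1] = -1.15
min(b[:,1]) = -88.07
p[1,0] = -96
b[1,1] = -88.07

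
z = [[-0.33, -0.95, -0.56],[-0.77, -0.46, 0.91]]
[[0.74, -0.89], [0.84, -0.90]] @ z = [[0.44,-0.29,-1.22], [0.42,-0.38,-1.29]]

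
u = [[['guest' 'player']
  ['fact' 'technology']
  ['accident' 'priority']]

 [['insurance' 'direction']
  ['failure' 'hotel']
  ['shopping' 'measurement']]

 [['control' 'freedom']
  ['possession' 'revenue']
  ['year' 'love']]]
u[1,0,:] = ['insurance', 'direction']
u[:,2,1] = ['priority', 'measurement', 'love']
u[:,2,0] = ['accident', 'shopping', 'year']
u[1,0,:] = ['insurance', 'direction']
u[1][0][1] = 'direction'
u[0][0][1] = 'player'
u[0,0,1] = 'player'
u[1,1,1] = 'hotel'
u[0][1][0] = 'fact'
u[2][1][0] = 'possession'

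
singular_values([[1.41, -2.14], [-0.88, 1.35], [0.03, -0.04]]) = [3.03, 0.01]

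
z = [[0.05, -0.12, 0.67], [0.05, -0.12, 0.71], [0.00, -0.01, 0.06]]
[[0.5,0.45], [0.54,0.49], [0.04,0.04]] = z@[[1.18, -0.65],[2.49, 1.33],[1.10, 0.96]]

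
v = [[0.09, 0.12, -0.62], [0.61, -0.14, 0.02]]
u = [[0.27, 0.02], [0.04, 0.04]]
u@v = [[0.04,0.03,-0.17], [0.03,-0.0,-0.02]]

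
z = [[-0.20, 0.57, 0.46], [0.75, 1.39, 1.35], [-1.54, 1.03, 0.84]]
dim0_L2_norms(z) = [1.72, 1.82, 1.66]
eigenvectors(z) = [[0.15,  -0.17,  0.28], [-0.64,  -0.69,  0.89], [0.75,  0.7,  0.36]]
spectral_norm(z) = 2.49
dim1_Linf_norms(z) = [0.57, 1.39, 1.54]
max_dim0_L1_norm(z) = 2.99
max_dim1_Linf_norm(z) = 1.54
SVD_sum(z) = [[-0.17, 0.55, 0.49], [-0.38, 1.25, 1.12], [-0.36, 1.19, 1.07]] + [[-0.03, -0.0, -0.01], [1.13, 0.15, 0.22], [-1.18, -0.15, -0.23]] + [[0.00, 0.02, -0.03], [-0.0, -0.01, 0.01], [-0.0, -0.01, 0.01]]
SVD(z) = [[-0.30, 0.02, -0.95], [-0.69, -0.69, 0.21], [-0.66, 0.72, 0.23]] @ diag([2.492937912183168, 1.6779470204881384, 0.03813610408531502]) @ [[0.22, -0.73, -0.65], [-0.97, -0.13, -0.19], [-0.06, -0.68, 0.73]]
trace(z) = 2.03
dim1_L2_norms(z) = [0.76, 2.08, 2.03]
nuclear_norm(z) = 4.21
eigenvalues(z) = [-0.35, 0.21, 2.17]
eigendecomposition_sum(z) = [[-0.17,0.05,0.01], [0.74,-0.22,-0.03], [-0.86,0.26,0.04]] + [[0.12, -0.02, -0.04], [0.48, -0.08, -0.17], [-0.49, 0.09, 0.17]] + [[-0.15, 0.54, 0.49], [-0.47, 1.70, 1.55], [-0.19, 0.69, 0.63]]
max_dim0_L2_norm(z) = 1.82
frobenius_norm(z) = 3.01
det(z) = -0.16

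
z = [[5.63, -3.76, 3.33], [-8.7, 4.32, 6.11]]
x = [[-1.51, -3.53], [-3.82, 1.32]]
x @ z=[[22.21, -9.57, -26.60], [-32.99, 20.07, -4.66]]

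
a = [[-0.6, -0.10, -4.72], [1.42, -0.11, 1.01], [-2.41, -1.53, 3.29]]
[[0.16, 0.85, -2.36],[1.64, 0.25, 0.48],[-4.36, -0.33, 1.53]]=a @ [[1.33, 0.27, -0.01],[0.3, -0.64, 0.09],[-0.21, -0.2, 0.50]]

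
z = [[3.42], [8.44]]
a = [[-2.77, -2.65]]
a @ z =[[-31.84]]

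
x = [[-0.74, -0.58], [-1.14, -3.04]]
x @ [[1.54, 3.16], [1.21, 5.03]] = [[-1.84, -5.26], [-5.43, -18.89]]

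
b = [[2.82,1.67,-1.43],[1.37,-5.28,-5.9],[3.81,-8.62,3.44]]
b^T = [[2.82, 1.37, 3.81], [1.67, -5.28, -8.62], [-1.43, -5.90, 3.44]]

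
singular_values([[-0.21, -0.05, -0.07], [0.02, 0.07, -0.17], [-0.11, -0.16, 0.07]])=[0.28, 0.22, 0.06]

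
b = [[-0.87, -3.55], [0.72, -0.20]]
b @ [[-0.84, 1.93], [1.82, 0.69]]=[[-5.73, -4.13], [-0.97, 1.25]]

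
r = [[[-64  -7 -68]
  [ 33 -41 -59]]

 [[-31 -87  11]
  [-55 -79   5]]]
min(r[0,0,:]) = -68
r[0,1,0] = 33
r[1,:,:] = [[-31, -87, 11], [-55, -79, 5]]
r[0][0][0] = -64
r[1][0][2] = 11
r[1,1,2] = 5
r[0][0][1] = -7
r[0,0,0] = -64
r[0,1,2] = -59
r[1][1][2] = 5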